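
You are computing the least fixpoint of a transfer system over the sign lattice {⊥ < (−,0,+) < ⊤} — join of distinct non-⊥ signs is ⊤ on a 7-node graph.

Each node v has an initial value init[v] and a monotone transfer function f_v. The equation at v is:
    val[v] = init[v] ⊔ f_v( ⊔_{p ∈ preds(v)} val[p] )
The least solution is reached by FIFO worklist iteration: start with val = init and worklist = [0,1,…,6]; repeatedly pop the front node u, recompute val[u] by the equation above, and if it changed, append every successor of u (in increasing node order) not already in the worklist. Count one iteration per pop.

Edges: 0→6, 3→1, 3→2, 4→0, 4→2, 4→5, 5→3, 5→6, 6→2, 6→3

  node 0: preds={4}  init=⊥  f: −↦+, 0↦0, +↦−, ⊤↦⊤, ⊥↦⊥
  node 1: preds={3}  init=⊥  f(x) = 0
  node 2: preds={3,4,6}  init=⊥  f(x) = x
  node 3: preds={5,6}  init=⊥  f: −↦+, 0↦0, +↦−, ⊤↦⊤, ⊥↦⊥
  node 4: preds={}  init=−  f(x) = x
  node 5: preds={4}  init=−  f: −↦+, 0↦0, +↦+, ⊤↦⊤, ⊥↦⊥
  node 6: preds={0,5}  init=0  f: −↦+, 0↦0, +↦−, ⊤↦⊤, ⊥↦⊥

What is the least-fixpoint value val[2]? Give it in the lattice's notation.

Trace (10 dequeues):
  [1] u=0 | in − | out + | prev ⊥ | push {}
  [2] u=1 | in ⊥ | out 0 | prev ⊥ | push {}
  [3] u=2 | in ⊤ | out ⊤ | prev ⊥ | push {}
  [4] u=3 | in ⊤ | out ⊤ | prev ⊥ | push {1,2}
  [5] u=4 | in ⊥ | out − | ==
  [6] u=5 | in − | out ⊤ | prev − | push {3}
  [7] u=6 | in ⊤ | out ⊤ | prev 0 | push {}
  [8] u=1 | in ⊤ | out 0 | ==
  [9] u=2 | in ⊤ | out ⊤ | ==
  [10] u=3 | in ⊤ | out ⊤ | ==

Converged values:
  [0] +
  [1] 0
  [2] ⊤
  [3] ⊤
  [4] −
  [5] ⊤
  [6] ⊤

⊤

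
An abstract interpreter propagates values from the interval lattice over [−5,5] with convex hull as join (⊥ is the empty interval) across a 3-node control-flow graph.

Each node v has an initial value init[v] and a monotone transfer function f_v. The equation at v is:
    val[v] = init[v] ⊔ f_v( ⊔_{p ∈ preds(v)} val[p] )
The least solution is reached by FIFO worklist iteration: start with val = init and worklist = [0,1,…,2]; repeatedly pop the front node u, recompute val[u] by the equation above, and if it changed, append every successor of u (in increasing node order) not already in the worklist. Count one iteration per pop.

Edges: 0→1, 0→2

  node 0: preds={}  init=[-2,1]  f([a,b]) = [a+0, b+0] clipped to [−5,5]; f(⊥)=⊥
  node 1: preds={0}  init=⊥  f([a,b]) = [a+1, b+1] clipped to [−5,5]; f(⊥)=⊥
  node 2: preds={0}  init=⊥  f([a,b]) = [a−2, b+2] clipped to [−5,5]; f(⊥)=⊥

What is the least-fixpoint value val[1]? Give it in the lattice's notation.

Iteration log — 3 steps:
  step 1. node 0  ⊔preds=⊥  new=[-2,1]  stable
  step 2. node 1  ⊔preds=[-2,1]  new=[-1,2]  old=⊥  +wl: 
  step 3. node 2  ⊔preds=[-2,1]  new=[-4,3]  old=⊥  +wl: 

Least fixpoint reached:
  node 0: [-2,1]
  node 1: [-1,2]
  node 2: [-4,3]

[-1,2]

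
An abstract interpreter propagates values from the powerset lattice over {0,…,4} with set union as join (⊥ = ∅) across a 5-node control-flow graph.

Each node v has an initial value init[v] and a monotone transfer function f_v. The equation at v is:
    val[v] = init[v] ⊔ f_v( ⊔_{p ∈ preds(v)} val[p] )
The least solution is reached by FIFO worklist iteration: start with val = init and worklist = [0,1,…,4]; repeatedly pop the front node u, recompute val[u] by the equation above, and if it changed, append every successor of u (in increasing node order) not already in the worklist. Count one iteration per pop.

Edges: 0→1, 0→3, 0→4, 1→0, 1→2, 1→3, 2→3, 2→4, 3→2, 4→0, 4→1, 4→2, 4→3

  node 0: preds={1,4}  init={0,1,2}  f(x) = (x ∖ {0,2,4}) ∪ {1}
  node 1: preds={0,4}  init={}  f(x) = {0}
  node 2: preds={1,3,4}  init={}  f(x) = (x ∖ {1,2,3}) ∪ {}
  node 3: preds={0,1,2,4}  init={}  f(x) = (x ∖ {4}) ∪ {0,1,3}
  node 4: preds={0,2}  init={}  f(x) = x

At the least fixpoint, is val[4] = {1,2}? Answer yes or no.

Trace (9 dequeues):
  [1] u=0 | in {} | out {0,1,2} | ==
  [2] u=1 | in {0,1,2} | out {0} | prev {} | push {0}
  [3] u=2 | in {0} | out {0} | prev {} | push {}
  [4] u=3 | in {0,1,2} | out {0,1,2,3} | prev {} | push {2}
  [5] u=4 | in {0,1,2} | out {0,1,2} | prev {} | push {1,3}
  [6] u=0 | in {0,1,2} | out {0,1,2} | ==
  [7] u=2 | in {0,1,2,3} | out {0} | ==
  [8] u=1 | in {0,1,2} | out {0} | ==
  [9] u=3 | in {0,1,2} | out {0,1,2,3} | ==

Converged values:
  [0] {0,1,2}
  [1] {0}
  [2] {0}
  [3] {0,1,2,3}
  [4] {0,1,2}

no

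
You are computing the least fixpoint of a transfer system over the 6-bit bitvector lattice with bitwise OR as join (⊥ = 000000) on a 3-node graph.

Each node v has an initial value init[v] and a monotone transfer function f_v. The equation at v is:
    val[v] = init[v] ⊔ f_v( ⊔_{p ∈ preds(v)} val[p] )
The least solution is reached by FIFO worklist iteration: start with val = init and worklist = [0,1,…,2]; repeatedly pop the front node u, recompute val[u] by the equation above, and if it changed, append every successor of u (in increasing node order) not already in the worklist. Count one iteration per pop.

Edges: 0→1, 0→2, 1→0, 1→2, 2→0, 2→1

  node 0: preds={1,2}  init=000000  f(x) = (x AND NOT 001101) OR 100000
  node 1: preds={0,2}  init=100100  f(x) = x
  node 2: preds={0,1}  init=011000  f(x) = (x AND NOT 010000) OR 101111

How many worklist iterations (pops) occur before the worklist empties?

7

Worklist (7 pops):
  #1 pop 0: in=111100 → 110000 (was 000000); enqueue []
  #2 pop 1: in=111000 → 111100 (was 100100); enqueue [0]
  #3 pop 2: in=111100 → 111111 (was 011000); enqueue [1]
  #4 pop 0: in=111111 → 110010 (was 110000); enqueue [2]
  #5 pop 1: in=111111 → 111111 (was 111100); enqueue [0]
  #6 pop 2: in=111111 → 111111 (no change)
  #7 pop 0: in=111111 → 110010 (no change)

Fixpoint:
  val[0] = 110010
  val[1] = 111111
  val[2] = 111111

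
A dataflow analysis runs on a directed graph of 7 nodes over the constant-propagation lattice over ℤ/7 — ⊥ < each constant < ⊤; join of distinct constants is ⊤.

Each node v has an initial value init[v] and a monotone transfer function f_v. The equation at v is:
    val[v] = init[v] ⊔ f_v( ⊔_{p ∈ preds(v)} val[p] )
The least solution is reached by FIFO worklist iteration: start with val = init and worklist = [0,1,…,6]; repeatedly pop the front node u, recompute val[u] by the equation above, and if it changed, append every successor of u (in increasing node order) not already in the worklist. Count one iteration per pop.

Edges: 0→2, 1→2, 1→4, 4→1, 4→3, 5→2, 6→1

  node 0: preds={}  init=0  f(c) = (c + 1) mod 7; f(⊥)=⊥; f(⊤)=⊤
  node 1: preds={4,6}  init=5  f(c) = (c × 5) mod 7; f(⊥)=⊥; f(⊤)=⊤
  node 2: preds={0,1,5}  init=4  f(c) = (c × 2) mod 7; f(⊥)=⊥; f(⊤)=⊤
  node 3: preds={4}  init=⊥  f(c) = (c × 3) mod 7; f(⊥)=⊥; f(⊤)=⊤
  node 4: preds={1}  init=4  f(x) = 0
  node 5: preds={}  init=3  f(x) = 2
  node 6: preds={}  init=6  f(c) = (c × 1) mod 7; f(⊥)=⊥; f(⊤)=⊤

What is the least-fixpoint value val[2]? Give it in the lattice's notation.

Worklist (10 pops):
  #1 pop 0: in=⊥ → 0 (no change)
  #2 pop 1: in=⊤ → ⊤ (was 5); enqueue []
  #3 pop 2: in=⊤ → ⊤ (was 4); enqueue []
  #4 pop 3: in=4 → 5 (was ⊥); enqueue []
  #5 pop 4: in=⊤ → ⊤ (was 4); enqueue [1,3]
  #6 pop 5: in=⊥ → ⊤ (was 3); enqueue [2]
  #7 pop 6: in=⊥ → 6 (no change)
  #8 pop 1: in=⊤ → ⊤ (no change)
  #9 pop 3: in=⊤ → ⊤ (was 5); enqueue []
  #10 pop 2: in=⊤ → ⊤ (no change)

Fixpoint:
  val[0] = 0
  val[1] = ⊤
  val[2] = ⊤
  val[3] = ⊤
  val[4] = ⊤
  val[5] = ⊤
  val[6] = 6

⊤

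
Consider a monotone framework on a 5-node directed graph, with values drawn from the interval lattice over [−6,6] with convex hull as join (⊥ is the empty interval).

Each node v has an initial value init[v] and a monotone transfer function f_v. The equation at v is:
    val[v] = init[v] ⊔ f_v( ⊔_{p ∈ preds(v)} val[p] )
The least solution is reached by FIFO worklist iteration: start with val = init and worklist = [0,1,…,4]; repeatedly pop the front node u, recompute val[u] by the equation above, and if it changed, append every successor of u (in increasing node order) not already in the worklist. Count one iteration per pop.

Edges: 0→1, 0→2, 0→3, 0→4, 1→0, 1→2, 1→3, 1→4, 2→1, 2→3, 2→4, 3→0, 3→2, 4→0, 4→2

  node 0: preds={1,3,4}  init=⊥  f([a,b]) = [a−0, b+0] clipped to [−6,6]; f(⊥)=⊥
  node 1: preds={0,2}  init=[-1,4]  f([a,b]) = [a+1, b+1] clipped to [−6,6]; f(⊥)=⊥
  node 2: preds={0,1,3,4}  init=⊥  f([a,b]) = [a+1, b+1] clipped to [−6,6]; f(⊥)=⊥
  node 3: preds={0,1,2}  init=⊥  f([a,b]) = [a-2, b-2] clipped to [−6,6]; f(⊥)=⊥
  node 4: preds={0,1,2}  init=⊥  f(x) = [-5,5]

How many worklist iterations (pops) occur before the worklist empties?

17

Trace (17 dequeues):
  [1] u=0 | in [-1,4] | out [-1,4] | prev ⊥ | push {}
  [2] u=1 | in [-1,4] | out [-1,5] | prev [-1,4] | push {0}
  [3] u=2 | in [-1,5] | out [0,6] | prev ⊥ | push {1}
  [4] u=3 | in [-1,6] | out [-3,4] | prev ⊥ | push {2}
  [5] u=4 | in [-1,6] | out [-5,5] | prev ⊥ | push {}
  [6] u=0 | in [-5,5] | out [-5,5] | prev [-1,4] | push {3,4}
  [7] u=1 | in [-5,6] | out [-4,6] | prev [-1,5] | push {0}
  [8] u=2 | in [-5,6] | out [-4,6] | prev [0,6] | push {1}
  [9] u=3 | in [-5,6] | out [-6,4] | prev [-3,4] | push {2}
  [10] u=4 | in [-5,6] | out [-5,5] | ==
  [11] u=0 | in [-6,6] | out [-6,6] | prev [-5,5] | push {3,4}
  [12] u=1 | in [-6,6] | out [-5,6] | prev [-4,6] | push {0}
  [13] u=2 | in [-6,6] | out [-5,6] | prev [-4,6] | push {1}
  [14] u=3 | in [-6,6] | out [-6,4] | ==
  [15] u=4 | in [-6,6] | out [-5,5] | ==
  [16] u=0 | in [-6,6] | out [-6,6] | ==
  [17] u=1 | in [-6,6] | out [-5,6] | ==

Converged values:
  [0] [-6,6]
  [1] [-5,6]
  [2] [-5,6]
  [3] [-6,4]
  [4] [-5,5]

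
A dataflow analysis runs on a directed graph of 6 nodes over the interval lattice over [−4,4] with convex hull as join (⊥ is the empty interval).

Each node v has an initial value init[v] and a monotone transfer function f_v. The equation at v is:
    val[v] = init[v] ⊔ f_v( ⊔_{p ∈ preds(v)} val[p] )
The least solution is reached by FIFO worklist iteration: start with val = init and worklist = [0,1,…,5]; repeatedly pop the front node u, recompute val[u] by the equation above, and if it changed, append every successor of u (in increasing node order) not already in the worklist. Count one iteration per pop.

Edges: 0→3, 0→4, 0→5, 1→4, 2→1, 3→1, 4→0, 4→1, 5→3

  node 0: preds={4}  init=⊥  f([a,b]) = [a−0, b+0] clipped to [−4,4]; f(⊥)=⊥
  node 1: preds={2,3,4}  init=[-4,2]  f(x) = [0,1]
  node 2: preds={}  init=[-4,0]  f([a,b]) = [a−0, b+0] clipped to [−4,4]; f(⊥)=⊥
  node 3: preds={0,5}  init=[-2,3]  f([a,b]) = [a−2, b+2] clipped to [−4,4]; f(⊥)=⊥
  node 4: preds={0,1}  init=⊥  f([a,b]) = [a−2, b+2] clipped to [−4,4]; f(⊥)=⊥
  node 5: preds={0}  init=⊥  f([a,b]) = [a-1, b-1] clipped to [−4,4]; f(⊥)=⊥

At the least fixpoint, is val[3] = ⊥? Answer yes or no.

no

Trace (13 dequeues):
  [1] u=0 | in ⊥ | out ⊥ | ==
  [2] u=1 | in [-4,3] | out [-4,2] | ==
  [3] u=2 | in ⊥ | out [-4,0] | ==
  [4] u=3 | in ⊥ | out [-2,3] | ==
  [5] u=4 | in [-4,2] | out [-4,4] | prev ⊥ | push {0,1}
  [6] u=5 | in ⊥ | out ⊥ | ==
  [7] u=0 | in [-4,4] | out [-4,4] | prev ⊥ | push {3,4,5}
  [8] u=1 | in [-4,4] | out [-4,2] | ==
  [9] u=3 | in [-4,4] | out [-4,4] | prev [-2,3] | push {1}
  [10] u=4 | in [-4,4] | out [-4,4] | ==
  [11] u=5 | in [-4,4] | out [-4,3] | prev ⊥ | push {3}
  [12] u=1 | in [-4,4] | out [-4,2] | ==
  [13] u=3 | in [-4,4] | out [-4,4] | ==

Converged values:
  [0] [-4,4]
  [1] [-4,2]
  [2] [-4,0]
  [3] [-4,4]
  [4] [-4,4]
  [5] [-4,3]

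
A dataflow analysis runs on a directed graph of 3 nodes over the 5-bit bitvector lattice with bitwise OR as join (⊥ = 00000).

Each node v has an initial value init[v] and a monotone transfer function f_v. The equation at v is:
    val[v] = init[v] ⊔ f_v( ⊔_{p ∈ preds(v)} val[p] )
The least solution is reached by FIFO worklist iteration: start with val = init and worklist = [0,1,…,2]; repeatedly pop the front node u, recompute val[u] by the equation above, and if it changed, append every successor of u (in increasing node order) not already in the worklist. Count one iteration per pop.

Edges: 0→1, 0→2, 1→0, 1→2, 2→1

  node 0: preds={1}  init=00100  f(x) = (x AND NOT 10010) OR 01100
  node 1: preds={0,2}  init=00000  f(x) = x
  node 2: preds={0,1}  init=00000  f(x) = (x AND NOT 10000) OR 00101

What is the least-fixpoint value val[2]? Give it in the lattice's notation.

01101

Iteration log — 8 steps:
  step 1. node 0  ⊔preds=00000  new=01100  old=00100  +wl: 
  step 2. node 1  ⊔preds=01100  new=01100  old=00000  +wl: 0
  step 3. node 2  ⊔preds=01100  new=01101  old=00000  +wl: 1
  step 4. node 0  ⊔preds=01100  new=01100  stable
  step 5. node 1  ⊔preds=01101  new=01101  old=01100  +wl: 0,2
  step 6. node 0  ⊔preds=01101  new=01101  old=01100  +wl: 1
  step 7. node 2  ⊔preds=01101  new=01101  stable
  step 8. node 1  ⊔preds=01101  new=01101  stable

Least fixpoint reached:
  node 0: 01101
  node 1: 01101
  node 2: 01101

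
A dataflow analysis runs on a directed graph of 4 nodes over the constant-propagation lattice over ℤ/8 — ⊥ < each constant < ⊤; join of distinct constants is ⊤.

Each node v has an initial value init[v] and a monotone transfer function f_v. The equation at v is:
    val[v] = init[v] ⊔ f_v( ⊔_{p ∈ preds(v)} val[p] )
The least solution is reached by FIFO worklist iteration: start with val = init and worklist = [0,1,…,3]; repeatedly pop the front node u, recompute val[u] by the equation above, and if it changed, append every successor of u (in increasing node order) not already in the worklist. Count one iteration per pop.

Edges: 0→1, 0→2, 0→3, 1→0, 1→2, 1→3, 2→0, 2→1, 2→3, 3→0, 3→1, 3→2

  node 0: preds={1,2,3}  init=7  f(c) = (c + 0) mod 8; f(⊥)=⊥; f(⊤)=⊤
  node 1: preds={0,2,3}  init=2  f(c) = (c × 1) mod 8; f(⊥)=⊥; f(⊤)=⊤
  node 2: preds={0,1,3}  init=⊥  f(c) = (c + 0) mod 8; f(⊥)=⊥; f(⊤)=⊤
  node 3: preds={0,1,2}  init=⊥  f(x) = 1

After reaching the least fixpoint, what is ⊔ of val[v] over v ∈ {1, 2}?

Worklist (7 pops):
  #1 pop 0: in=2 → ⊤ (was 7); enqueue []
  #2 pop 1: in=⊤ → ⊤ (was 2); enqueue [0]
  #3 pop 2: in=⊤ → ⊤ (was ⊥); enqueue [1]
  #4 pop 3: in=⊤ → 1 (was ⊥); enqueue [2]
  #5 pop 0: in=⊤ → ⊤ (no change)
  #6 pop 1: in=⊤ → ⊤ (no change)
  #7 pop 2: in=⊤ → ⊤ (no change)

Fixpoint:
  val[0] = ⊤
  val[1] = ⊤
  val[2] = ⊤
  val[3] = 1

⊤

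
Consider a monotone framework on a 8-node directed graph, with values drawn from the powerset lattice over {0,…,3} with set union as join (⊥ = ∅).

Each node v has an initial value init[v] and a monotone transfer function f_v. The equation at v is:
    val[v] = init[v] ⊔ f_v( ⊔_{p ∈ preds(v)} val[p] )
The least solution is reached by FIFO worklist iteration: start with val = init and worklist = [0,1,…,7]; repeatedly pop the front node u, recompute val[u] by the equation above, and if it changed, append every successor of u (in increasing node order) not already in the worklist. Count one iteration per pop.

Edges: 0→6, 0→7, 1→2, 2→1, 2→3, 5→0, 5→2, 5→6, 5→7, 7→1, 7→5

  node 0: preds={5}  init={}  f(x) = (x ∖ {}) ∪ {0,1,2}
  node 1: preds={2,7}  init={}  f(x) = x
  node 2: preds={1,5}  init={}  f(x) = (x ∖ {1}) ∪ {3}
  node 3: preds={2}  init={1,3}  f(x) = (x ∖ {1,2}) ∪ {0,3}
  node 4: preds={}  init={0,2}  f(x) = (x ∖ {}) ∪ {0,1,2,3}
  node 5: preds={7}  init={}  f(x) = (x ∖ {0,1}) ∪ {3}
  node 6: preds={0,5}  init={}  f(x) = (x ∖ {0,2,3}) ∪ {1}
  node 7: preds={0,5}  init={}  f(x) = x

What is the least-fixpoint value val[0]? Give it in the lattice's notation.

{0,1,2,3}

Trace (18 dequeues):
  [1] u=0 | in {} | out {0,1,2} | prev {} | push {}
  [2] u=1 | in {} | out {} | ==
  [3] u=2 | in {} | out {3} | prev {} | push {1}
  [4] u=3 | in {3} | out {0,1,3} | prev {1,3} | push {}
  [5] u=4 | in {} | out {0,1,2,3} | prev {0,2} | push {}
  [6] u=5 | in {} | out {3} | prev {} | push {0,2}
  [7] u=6 | in {0,1,2,3} | out {1} | prev {} | push {}
  [8] u=7 | in {0,1,2,3} | out {0,1,2,3} | prev {} | push {5}
  [9] u=1 | in {0,1,2,3} | out {0,1,2,3} | prev {} | push {}
  [10] u=0 | in {3} | out {0,1,2,3} | prev {0,1,2} | push {6,7}
  [11] u=2 | in {0,1,2,3} | out {0,2,3} | prev {3} | push {1,3}
  [12] u=5 | in {0,1,2,3} | out {2,3} | prev {3} | push {0,2}
  [13] u=6 | in {0,1,2,3} | out {1} | ==
  [14] u=7 | in {0,1,2,3} | out {0,1,2,3} | ==
  [15] u=1 | in {0,1,2,3} | out {0,1,2,3} | ==
  [16] u=3 | in {0,2,3} | out {0,1,3} | ==
  [17] u=0 | in {2,3} | out {0,1,2,3} | ==
  [18] u=2 | in {0,1,2,3} | out {0,2,3} | ==

Converged values:
  [0] {0,1,2,3}
  [1] {0,1,2,3}
  [2] {0,2,3}
  [3] {0,1,3}
  [4] {0,1,2,3}
  [5] {2,3}
  [6] {1}
  [7] {0,1,2,3}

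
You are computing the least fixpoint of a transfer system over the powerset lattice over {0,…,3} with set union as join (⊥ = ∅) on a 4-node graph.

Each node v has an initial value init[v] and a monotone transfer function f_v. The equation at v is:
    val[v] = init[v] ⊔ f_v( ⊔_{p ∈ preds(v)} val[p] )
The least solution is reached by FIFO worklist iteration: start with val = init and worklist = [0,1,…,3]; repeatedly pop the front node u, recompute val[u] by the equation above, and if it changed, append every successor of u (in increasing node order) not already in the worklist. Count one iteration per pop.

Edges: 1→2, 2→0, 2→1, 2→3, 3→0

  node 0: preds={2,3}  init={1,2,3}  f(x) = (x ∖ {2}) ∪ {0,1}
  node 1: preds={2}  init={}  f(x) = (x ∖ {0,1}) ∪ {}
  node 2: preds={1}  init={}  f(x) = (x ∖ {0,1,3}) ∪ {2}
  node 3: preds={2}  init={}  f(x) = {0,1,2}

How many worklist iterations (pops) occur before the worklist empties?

7

Worklist (7 pops):
  #1 pop 0: in={} → {0,1,2,3} (was {1,2,3}); enqueue []
  #2 pop 1: in={} → {} (no change)
  #3 pop 2: in={} → {2} (was {}); enqueue [0,1]
  #4 pop 3: in={2} → {0,1,2} (was {}); enqueue []
  #5 pop 0: in={0,1,2} → {0,1,2,3} (no change)
  #6 pop 1: in={2} → {2} (was {}); enqueue [2]
  #7 pop 2: in={2} → {2} (no change)

Fixpoint:
  val[0] = {0,1,2,3}
  val[1] = {2}
  val[2] = {2}
  val[3] = {0,1,2}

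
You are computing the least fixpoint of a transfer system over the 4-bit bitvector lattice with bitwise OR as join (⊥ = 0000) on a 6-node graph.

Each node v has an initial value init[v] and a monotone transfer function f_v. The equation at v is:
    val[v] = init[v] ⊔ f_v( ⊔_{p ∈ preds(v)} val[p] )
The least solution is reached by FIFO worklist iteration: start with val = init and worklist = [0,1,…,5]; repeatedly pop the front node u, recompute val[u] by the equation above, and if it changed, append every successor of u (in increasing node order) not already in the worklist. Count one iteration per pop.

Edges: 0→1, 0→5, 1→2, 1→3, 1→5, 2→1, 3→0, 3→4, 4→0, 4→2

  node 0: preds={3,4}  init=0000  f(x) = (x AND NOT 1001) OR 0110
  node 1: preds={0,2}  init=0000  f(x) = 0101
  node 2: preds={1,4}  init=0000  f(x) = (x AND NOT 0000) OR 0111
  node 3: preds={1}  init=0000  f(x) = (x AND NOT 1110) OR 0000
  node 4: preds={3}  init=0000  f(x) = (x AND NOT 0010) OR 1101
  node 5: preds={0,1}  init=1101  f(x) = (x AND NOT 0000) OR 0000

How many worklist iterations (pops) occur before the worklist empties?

10

Iteration log — 10 steps:
  step 1. node 0  ⊔preds=0000  new=0110  old=0000  +wl: 
  step 2. node 1  ⊔preds=0110  new=0101  old=0000  +wl: 
  step 3. node 2  ⊔preds=0101  new=0111  old=0000  +wl: 1
  step 4. node 3  ⊔preds=0101  new=0001  old=0000  +wl: 0
  step 5. node 4  ⊔preds=0001  new=1101  old=0000  +wl: 2
  step 6. node 5  ⊔preds=0111  new=1111  old=1101  +wl: 
  step 7. node 1  ⊔preds=0111  new=0101  stable
  step 8. node 0  ⊔preds=1101  new=0110  stable
  step 9. node 2  ⊔preds=1101  new=1111  old=0111  +wl: 1
  step 10. node 1  ⊔preds=1111  new=0101  stable

Least fixpoint reached:
  node 0: 0110
  node 1: 0101
  node 2: 1111
  node 3: 0001
  node 4: 1101
  node 5: 1111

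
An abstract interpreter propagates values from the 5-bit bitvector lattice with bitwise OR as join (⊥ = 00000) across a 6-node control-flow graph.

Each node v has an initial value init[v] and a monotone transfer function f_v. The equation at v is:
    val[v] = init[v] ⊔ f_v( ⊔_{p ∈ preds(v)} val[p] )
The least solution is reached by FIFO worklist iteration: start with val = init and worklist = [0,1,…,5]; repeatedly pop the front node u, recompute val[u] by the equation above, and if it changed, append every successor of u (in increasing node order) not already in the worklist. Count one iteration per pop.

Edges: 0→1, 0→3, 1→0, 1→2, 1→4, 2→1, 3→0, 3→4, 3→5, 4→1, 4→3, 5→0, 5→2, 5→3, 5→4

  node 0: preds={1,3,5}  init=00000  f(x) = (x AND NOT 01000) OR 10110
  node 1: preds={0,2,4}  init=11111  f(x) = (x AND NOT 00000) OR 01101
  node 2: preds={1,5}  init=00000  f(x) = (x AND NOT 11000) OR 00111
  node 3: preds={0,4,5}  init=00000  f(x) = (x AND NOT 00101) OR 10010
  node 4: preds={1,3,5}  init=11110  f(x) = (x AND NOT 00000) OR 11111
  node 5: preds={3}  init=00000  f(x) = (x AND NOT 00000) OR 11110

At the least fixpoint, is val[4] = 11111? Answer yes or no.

yes

Iteration log — 11 steps:
  step 1. node 0  ⊔preds=11111  new=10111  old=00000  +wl: 
  step 2. node 1  ⊔preds=11111  new=11111  stable
  step 3. node 2  ⊔preds=11111  new=00111  old=00000  +wl: 1
  step 4. node 3  ⊔preds=11111  new=11010  old=00000  +wl: 0
  step 5. node 4  ⊔preds=11111  new=11111  old=11110  +wl: 3
  step 6. node 5  ⊔preds=11010  new=11110  old=00000  +wl: 2,4
  step 7. node 1  ⊔preds=11111  new=11111  stable
  step 8. node 0  ⊔preds=11111  new=10111  stable
  step 9. node 3  ⊔preds=11111  new=11010  stable
  step 10. node 2  ⊔preds=11111  new=00111  stable
  step 11. node 4  ⊔preds=11111  new=11111  stable

Least fixpoint reached:
  node 0: 10111
  node 1: 11111
  node 2: 00111
  node 3: 11010
  node 4: 11111
  node 5: 11110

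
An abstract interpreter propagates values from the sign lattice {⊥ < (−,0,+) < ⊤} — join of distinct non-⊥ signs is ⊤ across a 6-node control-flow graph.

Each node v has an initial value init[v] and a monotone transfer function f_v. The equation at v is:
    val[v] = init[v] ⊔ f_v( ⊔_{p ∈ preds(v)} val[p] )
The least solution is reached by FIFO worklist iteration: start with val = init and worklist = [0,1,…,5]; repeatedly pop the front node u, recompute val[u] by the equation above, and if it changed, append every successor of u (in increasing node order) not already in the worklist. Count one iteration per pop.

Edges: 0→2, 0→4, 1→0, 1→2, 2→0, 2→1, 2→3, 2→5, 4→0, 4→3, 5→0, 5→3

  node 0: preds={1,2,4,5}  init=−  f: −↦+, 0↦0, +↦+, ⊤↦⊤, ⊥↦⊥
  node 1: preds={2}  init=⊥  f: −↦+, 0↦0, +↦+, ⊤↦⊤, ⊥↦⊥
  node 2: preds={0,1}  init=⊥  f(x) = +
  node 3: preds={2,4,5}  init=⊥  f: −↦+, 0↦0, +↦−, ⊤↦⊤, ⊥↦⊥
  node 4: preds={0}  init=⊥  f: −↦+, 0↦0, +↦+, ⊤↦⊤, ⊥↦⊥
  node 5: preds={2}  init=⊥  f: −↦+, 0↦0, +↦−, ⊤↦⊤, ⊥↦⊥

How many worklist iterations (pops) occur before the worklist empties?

13

Iteration log — 13 steps:
  step 1. node 0  ⊔preds=⊥  new=−  stable
  step 2. node 1  ⊔preds=⊥  new=⊥  stable
  step 3. node 2  ⊔preds=−  new=+  old=⊥  +wl: 0,1
  step 4. node 3  ⊔preds=+  new=−  old=⊥  +wl: 
  step 5. node 4  ⊔preds=−  new=+  old=⊥  +wl: 3
  step 6. node 5  ⊔preds=+  new=−  old=⊥  +wl: 
  step 7. node 0  ⊔preds=⊤  new=⊤  old=−  +wl: 2,4
  step 8. node 1  ⊔preds=+  new=+  old=⊥  +wl: 0
  step 9. node 3  ⊔preds=⊤  new=⊤  old=−  +wl: 
  step 10. node 2  ⊔preds=⊤  new=+  stable
  step 11. node 4  ⊔preds=⊤  new=⊤  old=+  +wl: 3
  step 12. node 0  ⊔preds=⊤  new=⊤  stable
  step 13. node 3  ⊔preds=⊤  new=⊤  stable

Least fixpoint reached:
  node 0: ⊤
  node 1: +
  node 2: +
  node 3: ⊤
  node 4: ⊤
  node 5: −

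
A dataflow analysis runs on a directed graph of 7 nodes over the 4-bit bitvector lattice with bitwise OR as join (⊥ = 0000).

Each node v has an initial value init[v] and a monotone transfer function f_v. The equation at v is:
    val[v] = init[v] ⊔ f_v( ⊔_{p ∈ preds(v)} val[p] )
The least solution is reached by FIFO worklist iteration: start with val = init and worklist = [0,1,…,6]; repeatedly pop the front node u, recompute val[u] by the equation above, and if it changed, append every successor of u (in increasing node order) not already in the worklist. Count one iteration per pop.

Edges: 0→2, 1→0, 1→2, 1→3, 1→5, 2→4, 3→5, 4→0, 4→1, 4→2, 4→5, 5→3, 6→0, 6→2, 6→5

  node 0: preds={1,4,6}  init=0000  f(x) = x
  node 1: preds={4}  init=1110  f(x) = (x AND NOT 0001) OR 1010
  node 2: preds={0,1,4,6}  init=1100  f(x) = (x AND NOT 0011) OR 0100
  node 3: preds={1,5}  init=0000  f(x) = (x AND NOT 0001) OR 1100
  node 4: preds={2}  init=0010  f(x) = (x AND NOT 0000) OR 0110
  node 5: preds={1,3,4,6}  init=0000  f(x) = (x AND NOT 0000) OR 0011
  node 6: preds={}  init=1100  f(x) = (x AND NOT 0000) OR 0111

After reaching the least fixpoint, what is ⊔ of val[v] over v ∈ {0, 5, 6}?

1111

Trace (12 dequeues):
  [1] u=0 | in 1110 | out 1110 | prev 0000 | push {}
  [2] u=1 | in 0010 | out 1110 | ==
  [3] u=2 | in 1110 | out 1100 | ==
  [4] u=3 | in 1110 | out 1110 | prev 0000 | push {}
  [5] u=4 | in 1100 | out 1110 | prev 0010 | push {0,1,2}
  [6] u=5 | in 1110 | out 1111 | prev 0000 | push {3}
  [7] u=6 | in 0000 | out 1111 | prev 1100 | push {5}
  [8] u=0 | in 1111 | out 1111 | prev 1110 | push {}
  [9] u=1 | in 1110 | out 1110 | ==
  [10] u=2 | in 1111 | out 1100 | ==
  [11] u=3 | in 1111 | out 1110 | ==
  [12] u=5 | in 1111 | out 1111 | ==

Converged values:
  [0] 1111
  [1] 1110
  [2] 1100
  [3] 1110
  [4] 1110
  [5] 1111
  [6] 1111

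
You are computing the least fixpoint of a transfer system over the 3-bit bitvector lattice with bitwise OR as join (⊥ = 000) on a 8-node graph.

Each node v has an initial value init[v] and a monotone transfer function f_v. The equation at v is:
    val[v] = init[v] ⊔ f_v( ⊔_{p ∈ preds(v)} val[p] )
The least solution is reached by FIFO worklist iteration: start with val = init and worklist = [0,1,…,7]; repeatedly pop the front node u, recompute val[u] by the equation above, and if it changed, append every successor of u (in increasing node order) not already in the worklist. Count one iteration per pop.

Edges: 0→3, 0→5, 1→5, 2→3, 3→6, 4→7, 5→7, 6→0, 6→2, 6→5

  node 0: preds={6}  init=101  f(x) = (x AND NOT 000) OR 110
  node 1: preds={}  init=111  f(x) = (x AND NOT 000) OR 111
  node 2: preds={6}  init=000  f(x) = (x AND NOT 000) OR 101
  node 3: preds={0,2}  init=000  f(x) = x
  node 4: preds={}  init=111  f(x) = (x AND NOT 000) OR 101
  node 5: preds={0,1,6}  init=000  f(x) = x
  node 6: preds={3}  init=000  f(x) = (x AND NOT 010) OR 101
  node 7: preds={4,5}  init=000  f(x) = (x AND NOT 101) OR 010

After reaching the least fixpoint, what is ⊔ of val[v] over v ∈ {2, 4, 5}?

111

Trace (11 dequeues):
  [1] u=0 | in 000 | out 111 | prev 101 | push {}
  [2] u=1 | in 000 | out 111 | ==
  [3] u=2 | in 000 | out 101 | prev 000 | push {}
  [4] u=3 | in 111 | out 111 | prev 000 | push {}
  [5] u=4 | in 000 | out 111 | ==
  [6] u=5 | in 111 | out 111 | prev 000 | push {}
  [7] u=6 | in 111 | out 101 | prev 000 | push {0,2,5}
  [8] u=7 | in 111 | out 010 | prev 000 | push {}
  [9] u=0 | in 101 | out 111 | ==
  [10] u=2 | in 101 | out 101 | ==
  [11] u=5 | in 111 | out 111 | ==

Converged values:
  [0] 111
  [1] 111
  [2] 101
  [3] 111
  [4] 111
  [5] 111
  [6] 101
  [7] 010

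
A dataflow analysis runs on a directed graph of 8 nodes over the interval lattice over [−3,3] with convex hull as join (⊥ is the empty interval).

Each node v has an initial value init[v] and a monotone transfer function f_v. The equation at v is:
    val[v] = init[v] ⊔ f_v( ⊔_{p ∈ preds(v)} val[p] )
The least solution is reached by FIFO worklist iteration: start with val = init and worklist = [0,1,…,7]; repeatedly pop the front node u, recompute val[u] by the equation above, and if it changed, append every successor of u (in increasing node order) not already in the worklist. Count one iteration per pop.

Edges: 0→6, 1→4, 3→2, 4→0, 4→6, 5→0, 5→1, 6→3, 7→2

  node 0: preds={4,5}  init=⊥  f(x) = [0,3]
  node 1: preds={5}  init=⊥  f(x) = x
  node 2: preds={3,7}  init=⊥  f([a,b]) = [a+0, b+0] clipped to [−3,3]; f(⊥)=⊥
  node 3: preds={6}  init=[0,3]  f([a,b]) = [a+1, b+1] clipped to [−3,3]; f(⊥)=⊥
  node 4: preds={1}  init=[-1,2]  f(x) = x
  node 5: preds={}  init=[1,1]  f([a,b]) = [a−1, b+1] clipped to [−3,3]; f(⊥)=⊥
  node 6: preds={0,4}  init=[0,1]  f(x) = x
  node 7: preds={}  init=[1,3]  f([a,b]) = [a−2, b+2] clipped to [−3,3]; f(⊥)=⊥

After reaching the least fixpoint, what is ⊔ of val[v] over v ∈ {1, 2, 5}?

Trace (9 dequeues):
  [1] u=0 | in [-1,2] | out [0,3] | prev ⊥ | push {}
  [2] u=1 | in [1,1] | out [1,1] | prev ⊥ | push {}
  [3] u=2 | in [0,3] | out [0,3] | prev ⊥ | push {}
  [4] u=3 | in [0,1] | out [0,3] | ==
  [5] u=4 | in [1,1] | out [-1,2] | ==
  [6] u=5 | in ⊥ | out [1,1] | ==
  [7] u=6 | in [-1,3] | out [-1,3] | prev [0,1] | push {3}
  [8] u=7 | in ⊥ | out [1,3] | ==
  [9] u=3 | in [-1,3] | out [0,3] | ==

Converged values:
  [0] [0,3]
  [1] [1,1]
  [2] [0,3]
  [3] [0,3]
  [4] [-1,2]
  [5] [1,1]
  [6] [-1,3]
  [7] [1,3]

[0,3]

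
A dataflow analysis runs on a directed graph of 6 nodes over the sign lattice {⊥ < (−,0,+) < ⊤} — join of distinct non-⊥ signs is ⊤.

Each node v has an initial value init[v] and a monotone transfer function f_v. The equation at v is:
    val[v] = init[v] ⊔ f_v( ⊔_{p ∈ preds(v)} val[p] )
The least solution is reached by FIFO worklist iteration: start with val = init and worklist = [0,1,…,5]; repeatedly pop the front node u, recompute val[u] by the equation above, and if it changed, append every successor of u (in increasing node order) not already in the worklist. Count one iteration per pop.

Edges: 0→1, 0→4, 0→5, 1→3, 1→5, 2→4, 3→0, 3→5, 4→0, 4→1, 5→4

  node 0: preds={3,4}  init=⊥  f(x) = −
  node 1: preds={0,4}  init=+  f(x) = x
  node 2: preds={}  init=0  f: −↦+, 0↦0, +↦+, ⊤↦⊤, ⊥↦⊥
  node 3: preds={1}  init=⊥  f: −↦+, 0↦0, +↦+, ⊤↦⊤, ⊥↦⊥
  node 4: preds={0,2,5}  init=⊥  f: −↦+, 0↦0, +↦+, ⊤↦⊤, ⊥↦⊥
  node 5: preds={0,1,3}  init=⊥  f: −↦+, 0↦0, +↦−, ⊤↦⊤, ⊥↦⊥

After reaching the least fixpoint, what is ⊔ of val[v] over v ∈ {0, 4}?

Trace (9 dequeues):
  [1] u=0 | in ⊥ | out − | prev ⊥ | push {}
  [2] u=1 | in − | out ⊤ | prev + | push {}
  [3] u=2 | in ⊥ | out 0 | ==
  [4] u=3 | in ⊤ | out ⊤ | prev ⊥ | push {0}
  [5] u=4 | in ⊤ | out ⊤ | prev ⊥ | push {1}
  [6] u=5 | in ⊤ | out ⊤ | prev ⊥ | push {4}
  [7] u=0 | in ⊤ | out − | ==
  [8] u=1 | in ⊤ | out ⊤ | ==
  [9] u=4 | in ⊤ | out ⊤ | ==

Converged values:
  [0] −
  [1] ⊤
  [2] 0
  [3] ⊤
  [4] ⊤
  [5] ⊤

⊤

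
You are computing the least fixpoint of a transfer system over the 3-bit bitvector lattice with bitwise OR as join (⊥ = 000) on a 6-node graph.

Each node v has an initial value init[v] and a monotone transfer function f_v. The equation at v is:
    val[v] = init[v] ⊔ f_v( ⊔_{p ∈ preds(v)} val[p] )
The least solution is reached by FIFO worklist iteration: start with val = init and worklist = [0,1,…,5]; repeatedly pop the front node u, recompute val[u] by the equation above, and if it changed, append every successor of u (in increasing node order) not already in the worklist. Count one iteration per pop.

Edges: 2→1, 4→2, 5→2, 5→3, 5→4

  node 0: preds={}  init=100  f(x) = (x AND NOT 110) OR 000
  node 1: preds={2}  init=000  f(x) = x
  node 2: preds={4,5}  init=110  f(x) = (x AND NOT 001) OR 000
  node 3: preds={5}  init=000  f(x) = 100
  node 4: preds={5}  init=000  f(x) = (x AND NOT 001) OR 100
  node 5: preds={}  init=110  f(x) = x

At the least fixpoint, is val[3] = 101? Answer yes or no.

Trace (7 dequeues):
  [1] u=0 | in 000 | out 100 | ==
  [2] u=1 | in 110 | out 110 | prev 000 | push {}
  [3] u=2 | in 110 | out 110 | ==
  [4] u=3 | in 110 | out 100 | prev 000 | push {}
  [5] u=4 | in 110 | out 110 | prev 000 | push {2}
  [6] u=5 | in 000 | out 110 | ==
  [7] u=2 | in 110 | out 110 | ==

Converged values:
  [0] 100
  [1] 110
  [2] 110
  [3] 100
  [4] 110
  [5] 110

no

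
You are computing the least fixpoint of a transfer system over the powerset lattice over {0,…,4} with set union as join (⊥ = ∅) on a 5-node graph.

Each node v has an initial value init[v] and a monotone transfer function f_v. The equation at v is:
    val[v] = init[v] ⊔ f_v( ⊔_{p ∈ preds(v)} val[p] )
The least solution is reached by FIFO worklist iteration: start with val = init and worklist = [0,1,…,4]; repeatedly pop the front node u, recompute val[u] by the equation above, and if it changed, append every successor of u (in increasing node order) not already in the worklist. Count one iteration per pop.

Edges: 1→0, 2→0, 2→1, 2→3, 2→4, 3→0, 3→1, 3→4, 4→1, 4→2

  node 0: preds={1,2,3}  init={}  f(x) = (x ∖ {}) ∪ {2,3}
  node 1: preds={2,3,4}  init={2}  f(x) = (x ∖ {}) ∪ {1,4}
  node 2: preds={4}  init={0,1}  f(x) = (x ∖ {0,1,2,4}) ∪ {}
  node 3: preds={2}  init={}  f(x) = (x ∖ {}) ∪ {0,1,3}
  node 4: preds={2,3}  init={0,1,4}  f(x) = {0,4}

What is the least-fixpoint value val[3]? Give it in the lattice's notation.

Iteration log — 8 steps:
  step 1. node 0  ⊔preds={0,1,2}  new={0,1,2,3}  old={}  +wl: 
  step 2. node 1  ⊔preds={0,1,4}  new={0,1,2,4}  old={2}  +wl: 0
  step 3. node 2  ⊔preds={0,1,4}  new={0,1}  stable
  step 4. node 3  ⊔preds={0,1}  new={0,1,3}  old={}  +wl: 1
  step 5. node 4  ⊔preds={0,1,3}  new={0,1,4}  stable
  step 6. node 0  ⊔preds={0,1,2,3,4}  new={0,1,2,3,4}  old={0,1,2,3}  +wl: 
  step 7. node 1  ⊔preds={0,1,3,4}  new={0,1,2,3,4}  old={0,1,2,4}  +wl: 0
  step 8. node 0  ⊔preds={0,1,2,3,4}  new={0,1,2,3,4}  stable

Least fixpoint reached:
  node 0: {0,1,2,3,4}
  node 1: {0,1,2,3,4}
  node 2: {0,1}
  node 3: {0,1,3}
  node 4: {0,1,4}

{0,1,3}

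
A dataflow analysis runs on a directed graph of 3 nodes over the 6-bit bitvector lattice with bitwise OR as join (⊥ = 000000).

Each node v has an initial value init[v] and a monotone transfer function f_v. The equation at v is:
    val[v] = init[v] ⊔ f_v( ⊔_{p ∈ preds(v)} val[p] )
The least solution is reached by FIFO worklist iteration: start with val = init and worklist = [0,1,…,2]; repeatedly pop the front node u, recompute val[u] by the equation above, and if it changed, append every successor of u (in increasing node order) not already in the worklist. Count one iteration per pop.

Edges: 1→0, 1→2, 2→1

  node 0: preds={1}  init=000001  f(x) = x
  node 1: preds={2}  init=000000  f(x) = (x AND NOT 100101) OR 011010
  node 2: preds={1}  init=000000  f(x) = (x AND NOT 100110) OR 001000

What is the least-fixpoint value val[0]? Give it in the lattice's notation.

Trace (5 dequeues):
  [1] u=0 | in 000000 | out 000001 | ==
  [2] u=1 | in 000000 | out 011010 | prev 000000 | push {0}
  [3] u=2 | in 011010 | out 011000 | prev 000000 | push {1}
  [4] u=0 | in 011010 | out 011011 | prev 000001 | push {}
  [5] u=1 | in 011000 | out 011010 | ==

Converged values:
  [0] 011011
  [1] 011010
  [2] 011000

011011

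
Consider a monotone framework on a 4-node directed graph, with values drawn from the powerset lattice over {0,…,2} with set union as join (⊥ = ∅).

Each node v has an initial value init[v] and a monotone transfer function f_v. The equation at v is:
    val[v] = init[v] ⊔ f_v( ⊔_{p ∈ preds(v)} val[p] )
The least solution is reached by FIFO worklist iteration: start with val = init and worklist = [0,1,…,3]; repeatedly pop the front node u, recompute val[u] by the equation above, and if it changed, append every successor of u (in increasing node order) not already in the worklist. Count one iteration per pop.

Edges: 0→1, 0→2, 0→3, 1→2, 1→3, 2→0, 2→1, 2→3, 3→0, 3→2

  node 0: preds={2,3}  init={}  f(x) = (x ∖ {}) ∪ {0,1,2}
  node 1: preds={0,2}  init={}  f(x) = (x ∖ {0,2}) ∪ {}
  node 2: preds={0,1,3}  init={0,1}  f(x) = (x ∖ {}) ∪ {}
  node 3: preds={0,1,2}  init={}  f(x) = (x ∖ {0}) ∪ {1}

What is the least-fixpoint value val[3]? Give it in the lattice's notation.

Iteration log — 7 steps:
  step 1. node 0  ⊔preds={0,1}  new={0,1,2}  old={}  +wl: 
  step 2. node 1  ⊔preds={0,1,2}  new={1}  old={}  +wl: 
  step 3. node 2  ⊔preds={0,1,2}  new={0,1,2}  old={0,1}  +wl: 0,1
  step 4. node 3  ⊔preds={0,1,2}  new={1,2}  old={}  +wl: 2
  step 5. node 0  ⊔preds={0,1,2}  new={0,1,2}  stable
  step 6. node 1  ⊔preds={0,1,2}  new={1}  stable
  step 7. node 2  ⊔preds={0,1,2}  new={0,1,2}  stable

Least fixpoint reached:
  node 0: {0,1,2}
  node 1: {1}
  node 2: {0,1,2}
  node 3: {1,2}

{1,2}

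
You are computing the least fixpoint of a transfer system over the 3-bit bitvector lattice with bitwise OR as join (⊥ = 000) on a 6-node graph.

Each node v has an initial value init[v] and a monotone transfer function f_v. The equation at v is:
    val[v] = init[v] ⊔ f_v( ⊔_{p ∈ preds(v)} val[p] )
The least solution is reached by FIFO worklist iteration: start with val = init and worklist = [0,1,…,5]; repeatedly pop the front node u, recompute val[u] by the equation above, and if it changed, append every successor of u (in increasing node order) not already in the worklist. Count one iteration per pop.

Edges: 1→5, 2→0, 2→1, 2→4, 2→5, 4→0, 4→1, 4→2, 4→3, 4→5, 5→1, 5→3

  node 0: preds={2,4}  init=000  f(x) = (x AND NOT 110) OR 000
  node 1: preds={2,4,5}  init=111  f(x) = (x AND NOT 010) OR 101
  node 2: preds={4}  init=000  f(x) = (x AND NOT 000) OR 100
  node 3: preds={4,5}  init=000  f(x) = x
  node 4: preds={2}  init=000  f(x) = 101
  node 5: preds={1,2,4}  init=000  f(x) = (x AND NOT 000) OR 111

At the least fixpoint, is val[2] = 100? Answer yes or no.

no

Worklist (14 pops):
  #1 pop 0: in=000 → 000 (no change)
  #2 pop 1: in=000 → 111 (no change)
  #3 pop 2: in=000 → 100 (was 000); enqueue [0,1]
  #4 pop 3: in=000 → 000 (no change)
  #5 pop 4: in=100 → 101 (was 000); enqueue [2,3]
  #6 pop 5: in=111 → 111 (was 000); enqueue []
  #7 pop 0: in=101 → 001 (was 000); enqueue []
  #8 pop 1: in=111 → 111 (no change)
  #9 pop 2: in=101 → 101 (was 100); enqueue [0,1,4,5]
  #10 pop 3: in=111 → 111 (was 000); enqueue []
  #11 pop 0: in=101 → 001 (no change)
  #12 pop 1: in=111 → 111 (no change)
  #13 pop 4: in=101 → 101 (no change)
  #14 pop 5: in=111 → 111 (no change)

Fixpoint:
  val[0] = 001
  val[1] = 111
  val[2] = 101
  val[3] = 111
  val[4] = 101
  val[5] = 111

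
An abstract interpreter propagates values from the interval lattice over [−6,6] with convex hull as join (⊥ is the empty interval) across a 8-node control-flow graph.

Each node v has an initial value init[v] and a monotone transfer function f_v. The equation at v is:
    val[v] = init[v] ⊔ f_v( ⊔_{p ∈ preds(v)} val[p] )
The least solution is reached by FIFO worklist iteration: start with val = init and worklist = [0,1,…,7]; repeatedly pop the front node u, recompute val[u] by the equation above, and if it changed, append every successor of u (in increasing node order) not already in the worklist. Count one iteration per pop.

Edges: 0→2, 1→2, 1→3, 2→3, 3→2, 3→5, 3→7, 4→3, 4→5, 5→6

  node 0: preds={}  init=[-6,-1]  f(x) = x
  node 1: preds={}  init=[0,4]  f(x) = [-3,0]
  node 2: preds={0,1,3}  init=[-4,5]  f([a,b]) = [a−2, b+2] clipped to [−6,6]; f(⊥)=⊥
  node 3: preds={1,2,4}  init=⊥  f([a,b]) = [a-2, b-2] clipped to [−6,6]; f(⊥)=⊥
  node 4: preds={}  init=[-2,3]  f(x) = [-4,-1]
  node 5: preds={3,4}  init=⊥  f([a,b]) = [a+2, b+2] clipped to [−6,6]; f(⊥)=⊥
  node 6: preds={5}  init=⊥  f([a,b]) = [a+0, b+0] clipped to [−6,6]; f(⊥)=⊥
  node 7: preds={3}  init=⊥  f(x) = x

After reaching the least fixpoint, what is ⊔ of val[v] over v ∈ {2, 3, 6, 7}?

Worklist (10 pops):
  #1 pop 0: in=⊥ → [-6,-1] (no change)
  #2 pop 1: in=⊥ → [-3,4] (was [0,4]); enqueue []
  #3 pop 2: in=[-6,4] → [-6,6] (was [-4,5]); enqueue []
  #4 pop 3: in=[-6,6] → [-6,4] (was ⊥); enqueue [2]
  #5 pop 4: in=⊥ → [-4,3] (was [-2,3]); enqueue [3]
  #6 pop 5: in=[-6,4] → [-4,6] (was ⊥); enqueue []
  #7 pop 6: in=[-4,6] → [-4,6] (was ⊥); enqueue []
  #8 pop 7: in=[-6,4] → [-6,4] (was ⊥); enqueue []
  #9 pop 2: in=[-6,4] → [-6,6] (no change)
  #10 pop 3: in=[-6,6] → [-6,4] (no change)

Fixpoint:
  val[0] = [-6,-1]
  val[1] = [-3,4]
  val[2] = [-6,6]
  val[3] = [-6,4]
  val[4] = [-4,3]
  val[5] = [-4,6]
  val[6] = [-4,6]
  val[7] = [-6,4]

[-6,6]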